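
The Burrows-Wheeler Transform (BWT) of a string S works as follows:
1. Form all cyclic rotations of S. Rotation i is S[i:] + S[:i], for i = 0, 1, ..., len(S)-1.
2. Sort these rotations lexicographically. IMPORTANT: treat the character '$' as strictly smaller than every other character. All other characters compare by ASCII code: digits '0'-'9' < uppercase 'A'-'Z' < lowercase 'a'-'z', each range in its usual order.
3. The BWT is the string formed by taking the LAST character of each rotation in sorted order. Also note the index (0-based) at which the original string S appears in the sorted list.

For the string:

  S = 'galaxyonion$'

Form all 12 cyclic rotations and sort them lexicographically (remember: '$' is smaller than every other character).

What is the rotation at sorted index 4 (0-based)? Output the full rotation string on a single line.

All 12 rotations (rotation i = S[i:]+S[:i]):
  rot[0] = galaxyonion$
  rot[1] = alaxyonion$g
  rot[2] = laxyonion$ga
  rot[3] = axyonion$gal
  rot[4] = xyonion$gala
  rot[5] = yonion$galax
  rot[6] = onion$galaxy
  rot[7] = nion$galaxyo
  rot[8] = ion$galaxyon
  rot[9] = on$galaxyoni
  rot[10] = n$galaxyonio
  rot[11] = $galaxyonion
Sorted (with $ < everything):
  sorted[0] = $galaxyonion
  sorted[1] = alaxyonion$g
  sorted[2] = axyonion$gal
  sorted[3] = galaxyonion$
  sorted[4] = ion$galaxyon
  sorted[5] = laxyonion$ga
  sorted[6] = n$galaxyonio
  sorted[7] = nion$galaxyo
  sorted[8] = on$galaxyoni
  sorted[9] = onion$galaxy
  sorted[10] = xyonion$gala
  sorted[11] = yonion$galax
sorted[4] = ion$galaxyon

Answer: ion$galaxyon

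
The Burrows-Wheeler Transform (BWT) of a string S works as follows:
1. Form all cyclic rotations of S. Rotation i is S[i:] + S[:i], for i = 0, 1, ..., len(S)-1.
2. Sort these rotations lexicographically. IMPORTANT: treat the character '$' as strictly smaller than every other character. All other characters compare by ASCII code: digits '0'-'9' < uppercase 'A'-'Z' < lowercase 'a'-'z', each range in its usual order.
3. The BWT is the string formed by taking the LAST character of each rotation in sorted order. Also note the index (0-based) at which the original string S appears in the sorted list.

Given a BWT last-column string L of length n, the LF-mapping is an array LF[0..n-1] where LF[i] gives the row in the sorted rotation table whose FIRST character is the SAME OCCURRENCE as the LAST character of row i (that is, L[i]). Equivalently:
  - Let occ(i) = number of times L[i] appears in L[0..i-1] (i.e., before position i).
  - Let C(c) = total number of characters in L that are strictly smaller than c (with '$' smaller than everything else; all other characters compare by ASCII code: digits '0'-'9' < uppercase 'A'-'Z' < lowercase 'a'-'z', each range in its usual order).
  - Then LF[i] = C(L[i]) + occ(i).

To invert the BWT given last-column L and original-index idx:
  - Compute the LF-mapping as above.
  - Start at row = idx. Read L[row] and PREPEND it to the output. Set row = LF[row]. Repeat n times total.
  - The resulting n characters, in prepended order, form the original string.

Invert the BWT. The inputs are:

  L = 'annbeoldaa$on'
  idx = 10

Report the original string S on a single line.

Answer: noodlebanana$

Derivation:
LF mapping: 1 8 9 4 6 11 7 5 2 3 0 12 10
Walk LF starting at row 10, prepending L[row]:
  step 1: row=10, L[10]='$', prepend. Next row=LF[10]=0
  step 2: row=0, L[0]='a', prepend. Next row=LF[0]=1
  step 3: row=1, L[1]='n', prepend. Next row=LF[1]=8
  step 4: row=8, L[8]='a', prepend. Next row=LF[8]=2
  step 5: row=2, L[2]='n', prepend. Next row=LF[2]=9
  step 6: row=9, L[9]='a', prepend. Next row=LF[9]=3
  step 7: row=3, L[3]='b', prepend. Next row=LF[3]=4
  step 8: row=4, L[4]='e', prepend. Next row=LF[4]=6
  step 9: row=6, L[6]='l', prepend. Next row=LF[6]=7
  step 10: row=7, L[7]='d', prepend. Next row=LF[7]=5
  step 11: row=5, L[5]='o', prepend. Next row=LF[5]=11
  step 12: row=11, L[11]='o', prepend. Next row=LF[11]=12
  step 13: row=12, L[12]='n', prepend. Next row=LF[12]=10
Reversed output: noodlebanana$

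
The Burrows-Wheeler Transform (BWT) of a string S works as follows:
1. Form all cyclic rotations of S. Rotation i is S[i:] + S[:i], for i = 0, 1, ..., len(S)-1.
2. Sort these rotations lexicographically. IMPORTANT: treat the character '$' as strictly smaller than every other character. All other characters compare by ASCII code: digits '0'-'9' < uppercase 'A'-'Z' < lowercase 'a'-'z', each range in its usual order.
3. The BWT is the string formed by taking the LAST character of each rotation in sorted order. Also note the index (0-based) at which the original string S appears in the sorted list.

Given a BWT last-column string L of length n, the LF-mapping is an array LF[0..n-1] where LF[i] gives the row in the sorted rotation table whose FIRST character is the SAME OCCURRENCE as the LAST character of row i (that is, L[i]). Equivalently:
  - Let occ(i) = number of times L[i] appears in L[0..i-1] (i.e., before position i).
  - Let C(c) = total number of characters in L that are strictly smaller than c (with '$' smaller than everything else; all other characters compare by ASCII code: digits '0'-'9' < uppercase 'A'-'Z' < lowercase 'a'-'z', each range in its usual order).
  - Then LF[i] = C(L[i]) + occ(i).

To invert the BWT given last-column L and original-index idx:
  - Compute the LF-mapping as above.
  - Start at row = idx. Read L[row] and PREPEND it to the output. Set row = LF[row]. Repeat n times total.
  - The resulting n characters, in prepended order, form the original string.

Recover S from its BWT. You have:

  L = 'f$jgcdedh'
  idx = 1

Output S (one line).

Answer: cegdhjdf$

Derivation:
LF mapping: 5 0 8 6 1 2 4 3 7
Walk LF starting at row 1, prepending L[row]:
  step 1: row=1, L[1]='$', prepend. Next row=LF[1]=0
  step 2: row=0, L[0]='f', prepend. Next row=LF[0]=5
  step 3: row=5, L[5]='d', prepend. Next row=LF[5]=2
  step 4: row=2, L[2]='j', prepend. Next row=LF[2]=8
  step 5: row=8, L[8]='h', prepend. Next row=LF[8]=7
  step 6: row=7, L[7]='d', prepend. Next row=LF[7]=3
  step 7: row=3, L[3]='g', prepend. Next row=LF[3]=6
  step 8: row=6, L[6]='e', prepend. Next row=LF[6]=4
  step 9: row=4, L[4]='c', prepend. Next row=LF[4]=1
Reversed output: cegdhjdf$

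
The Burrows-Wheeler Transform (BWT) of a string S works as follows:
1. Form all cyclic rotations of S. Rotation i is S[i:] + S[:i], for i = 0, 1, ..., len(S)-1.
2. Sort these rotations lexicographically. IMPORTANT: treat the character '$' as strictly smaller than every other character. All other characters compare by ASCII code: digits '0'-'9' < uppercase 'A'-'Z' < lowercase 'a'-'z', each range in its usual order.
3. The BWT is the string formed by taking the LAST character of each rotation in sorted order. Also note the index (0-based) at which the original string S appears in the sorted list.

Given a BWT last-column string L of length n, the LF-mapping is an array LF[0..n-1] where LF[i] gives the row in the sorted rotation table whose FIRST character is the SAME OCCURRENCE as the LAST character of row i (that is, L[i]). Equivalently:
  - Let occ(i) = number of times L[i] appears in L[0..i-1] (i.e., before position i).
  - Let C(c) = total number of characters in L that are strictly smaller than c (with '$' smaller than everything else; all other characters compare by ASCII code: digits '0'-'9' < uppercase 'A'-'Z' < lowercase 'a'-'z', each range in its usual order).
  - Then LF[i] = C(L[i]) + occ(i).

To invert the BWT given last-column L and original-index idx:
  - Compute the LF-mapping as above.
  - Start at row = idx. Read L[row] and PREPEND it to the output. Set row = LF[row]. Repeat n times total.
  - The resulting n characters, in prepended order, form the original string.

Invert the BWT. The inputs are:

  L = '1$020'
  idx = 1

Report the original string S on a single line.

Answer: 0021$

Derivation:
LF mapping: 3 0 1 4 2
Walk LF starting at row 1, prepending L[row]:
  step 1: row=1, L[1]='$', prepend. Next row=LF[1]=0
  step 2: row=0, L[0]='1', prepend. Next row=LF[0]=3
  step 3: row=3, L[3]='2', prepend. Next row=LF[3]=4
  step 4: row=4, L[4]='0', prepend. Next row=LF[4]=2
  step 5: row=2, L[2]='0', prepend. Next row=LF[2]=1
Reversed output: 0021$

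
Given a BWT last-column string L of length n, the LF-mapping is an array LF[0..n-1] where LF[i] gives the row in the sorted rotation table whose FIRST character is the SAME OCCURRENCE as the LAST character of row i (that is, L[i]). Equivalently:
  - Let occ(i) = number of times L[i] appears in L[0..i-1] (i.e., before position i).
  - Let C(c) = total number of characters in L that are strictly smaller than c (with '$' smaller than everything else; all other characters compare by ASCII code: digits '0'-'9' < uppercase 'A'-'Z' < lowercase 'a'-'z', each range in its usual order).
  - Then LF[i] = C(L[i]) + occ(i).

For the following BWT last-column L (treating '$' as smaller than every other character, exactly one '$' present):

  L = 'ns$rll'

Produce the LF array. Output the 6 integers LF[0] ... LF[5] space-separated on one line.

Char counts: '$':1, 'l':2, 'n':1, 'r':1, 's':1
C (first-col start): C('$')=0, C('l')=1, C('n')=3, C('r')=4, C('s')=5
L[0]='n': occ=0, LF[0]=C('n')+0=3+0=3
L[1]='s': occ=0, LF[1]=C('s')+0=5+0=5
L[2]='$': occ=0, LF[2]=C('$')+0=0+0=0
L[3]='r': occ=0, LF[3]=C('r')+0=4+0=4
L[4]='l': occ=0, LF[4]=C('l')+0=1+0=1
L[5]='l': occ=1, LF[5]=C('l')+1=1+1=2

Answer: 3 5 0 4 1 2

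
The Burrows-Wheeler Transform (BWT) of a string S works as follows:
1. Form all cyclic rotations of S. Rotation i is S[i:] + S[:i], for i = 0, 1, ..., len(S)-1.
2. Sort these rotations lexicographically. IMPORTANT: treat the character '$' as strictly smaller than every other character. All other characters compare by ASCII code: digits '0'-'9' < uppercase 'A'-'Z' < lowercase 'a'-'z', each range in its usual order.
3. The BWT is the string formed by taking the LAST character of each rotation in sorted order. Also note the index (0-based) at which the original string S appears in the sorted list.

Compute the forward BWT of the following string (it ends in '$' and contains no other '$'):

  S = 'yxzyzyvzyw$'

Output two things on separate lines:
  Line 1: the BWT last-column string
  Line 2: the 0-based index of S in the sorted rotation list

Answer: wyyyzz$zyvx
6

Derivation:
All 11 rotations (rotation i = S[i:]+S[:i]):
  rot[0] = yxzyzyvzyw$
  rot[1] = xzyzyvzyw$y
  rot[2] = zyzyvzyw$yx
  rot[3] = yzyvzyw$yxz
  rot[4] = zyvzyw$yxzy
  rot[5] = yvzyw$yxzyz
  rot[6] = vzyw$yxzyzy
  rot[7] = zyw$yxzyzyv
  rot[8] = yw$yxzyzyvz
  rot[9] = w$yxzyzyvzy
  rot[10] = $yxzyzyvzyw
Sorted (with $ < everything):
  sorted[0] = $yxzyzyvzyw  (last char: 'w')
  sorted[1] = vzyw$yxzyzy  (last char: 'y')
  sorted[2] = w$yxzyzyvzy  (last char: 'y')
  sorted[3] = xzyzyvzyw$y  (last char: 'y')
  sorted[4] = yvzyw$yxzyz  (last char: 'z')
  sorted[5] = yw$yxzyzyvz  (last char: 'z')
  sorted[6] = yxzyzyvzyw$  (last char: '$')
  sorted[7] = yzyvzyw$yxz  (last char: 'z')
  sorted[8] = zyvzyw$yxzy  (last char: 'y')
  sorted[9] = zyw$yxzyzyv  (last char: 'v')
  sorted[10] = zyzyvzyw$yx  (last char: 'x')
Last column: wyyyzz$zyvx
Original string S is at sorted index 6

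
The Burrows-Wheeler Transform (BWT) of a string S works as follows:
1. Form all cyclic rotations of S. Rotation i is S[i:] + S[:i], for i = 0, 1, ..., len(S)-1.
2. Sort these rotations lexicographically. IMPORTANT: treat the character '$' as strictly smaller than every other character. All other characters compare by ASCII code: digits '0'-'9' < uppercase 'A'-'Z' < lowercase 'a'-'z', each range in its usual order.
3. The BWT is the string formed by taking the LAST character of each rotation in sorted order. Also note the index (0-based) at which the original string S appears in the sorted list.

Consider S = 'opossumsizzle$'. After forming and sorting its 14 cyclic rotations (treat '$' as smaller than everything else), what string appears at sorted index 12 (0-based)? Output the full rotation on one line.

Answer: zle$opossumsiz

Derivation:
All 14 rotations (rotation i = S[i:]+S[:i]):
  rot[0] = opossumsizzle$
  rot[1] = possumsizzle$o
  rot[2] = ossumsizzle$op
  rot[3] = ssumsizzle$opo
  rot[4] = sumsizzle$opos
  rot[5] = umsizzle$oposs
  rot[6] = msizzle$opossu
  rot[7] = sizzle$opossum
  rot[8] = izzle$opossums
  rot[9] = zzle$opossumsi
  rot[10] = zle$opossumsiz
  rot[11] = le$opossumsizz
  rot[12] = e$opossumsizzl
  rot[13] = $opossumsizzle
Sorted (with $ < everything):
  sorted[0] = $opossumsizzle
  sorted[1] = e$opossumsizzl
  sorted[2] = izzle$opossums
  sorted[3] = le$opossumsizz
  sorted[4] = msizzle$opossu
  sorted[5] = opossumsizzle$
  sorted[6] = ossumsizzle$op
  sorted[7] = possumsizzle$o
  sorted[8] = sizzle$opossum
  sorted[9] = ssumsizzle$opo
  sorted[10] = sumsizzle$opos
  sorted[11] = umsizzle$oposs
  sorted[12] = zle$opossumsiz
  sorted[13] = zzle$opossumsi
sorted[12] = zle$opossumsiz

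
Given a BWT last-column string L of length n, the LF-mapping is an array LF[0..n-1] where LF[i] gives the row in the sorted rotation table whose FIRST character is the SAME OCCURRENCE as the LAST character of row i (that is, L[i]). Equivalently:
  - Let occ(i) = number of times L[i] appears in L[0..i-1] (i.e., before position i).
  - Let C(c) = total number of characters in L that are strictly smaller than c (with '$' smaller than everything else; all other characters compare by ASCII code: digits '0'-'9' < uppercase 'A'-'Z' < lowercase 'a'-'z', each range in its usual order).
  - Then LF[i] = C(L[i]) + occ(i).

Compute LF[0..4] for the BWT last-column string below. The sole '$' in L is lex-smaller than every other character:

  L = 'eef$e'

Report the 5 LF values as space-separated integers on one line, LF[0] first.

Char counts: '$':1, 'e':3, 'f':1
C (first-col start): C('$')=0, C('e')=1, C('f')=4
L[0]='e': occ=0, LF[0]=C('e')+0=1+0=1
L[1]='e': occ=1, LF[1]=C('e')+1=1+1=2
L[2]='f': occ=0, LF[2]=C('f')+0=4+0=4
L[3]='$': occ=0, LF[3]=C('$')+0=0+0=0
L[4]='e': occ=2, LF[4]=C('e')+2=1+2=3

Answer: 1 2 4 0 3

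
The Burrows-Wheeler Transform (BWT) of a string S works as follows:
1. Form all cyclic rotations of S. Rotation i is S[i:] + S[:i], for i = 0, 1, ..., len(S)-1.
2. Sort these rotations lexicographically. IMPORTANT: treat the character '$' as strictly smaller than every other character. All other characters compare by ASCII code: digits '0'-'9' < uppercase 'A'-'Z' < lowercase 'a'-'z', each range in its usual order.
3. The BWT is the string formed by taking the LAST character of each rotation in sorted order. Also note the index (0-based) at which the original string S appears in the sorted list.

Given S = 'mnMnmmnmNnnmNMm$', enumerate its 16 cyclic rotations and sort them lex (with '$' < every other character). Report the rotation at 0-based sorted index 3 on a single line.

All 16 rotations (rotation i = S[i:]+S[:i]):
  rot[0] = mnMnmmnmNnnmNMm$
  rot[1] = nMnmmnmNnnmNMm$m
  rot[2] = MnmmnmNnnmNMm$mn
  rot[3] = nmmnmNnnmNMm$mnM
  rot[4] = mmnmNnnmNMm$mnMn
  rot[5] = mnmNnnmNMm$mnMnm
  rot[6] = nmNnnmNMm$mnMnmm
  rot[7] = mNnnmNMm$mnMnmmn
  rot[8] = NnnmNMm$mnMnmmnm
  rot[9] = nnmNMm$mnMnmmnmN
  rot[10] = nmNMm$mnMnmmnmNn
  rot[11] = mNMm$mnMnmmnmNnn
  rot[12] = NMm$mnMnmmnmNnnm
  rot[13] = Mm$mnMnmmnmNnnmN
  rot[14] = m$mnMnmmnmNnnmNM
  rot[15] = $mnMnmmnmNnnmNMm
Sorted (with $ < everything):
  sorted[0] = $mnMnmmnmNnnmNMm
  sorted[1] = Mm$mnMnmmnmNnnmN
  sorted[2] = MnmmnmNnnmNMm$mn
  sorted[3] = NMm$mnMnmmnmNnnm
  sorted[4] = NnnmNMm$mnMnmmnm
  sorted[5] = m$mnMnmmnmNnnmNM
  sorted[6] = mNMm$mnMnmmnmNnn
  sorted[7] = mNnnmNMm$mnMnmmn
  sorted[8] = mmnmNnnmNMm$mnMn
  sorted[9] = mnMnmmnmNnnmNMm$
  sorted[10] = mnmNnnmNMm$mnMnm
  sorted[11] = nMnmmnmNnnmNMm$m
  sorted[12] = nmNMm$mnMnmmnmNn
  sorted[13] = nmNnnmNMm$mnMnmm
  sorted[14] = nmmnmNnnmNMm$mnM
  sorted[15] = nnmNMm$mnMnmmnmN
sorted[3] = NMm$mnMnmmnmNnnm

Answer: NMm$mnMnmmnmNnnm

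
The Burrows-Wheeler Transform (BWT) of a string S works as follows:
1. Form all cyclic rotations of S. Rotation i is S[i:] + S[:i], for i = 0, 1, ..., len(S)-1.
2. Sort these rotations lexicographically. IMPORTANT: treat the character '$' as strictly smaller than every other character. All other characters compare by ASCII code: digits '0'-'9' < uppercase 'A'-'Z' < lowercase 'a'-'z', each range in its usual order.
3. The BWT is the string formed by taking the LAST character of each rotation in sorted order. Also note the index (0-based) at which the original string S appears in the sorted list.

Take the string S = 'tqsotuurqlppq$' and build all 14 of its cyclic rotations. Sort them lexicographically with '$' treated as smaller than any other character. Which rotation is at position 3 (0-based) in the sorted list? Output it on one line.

All 14 rotations (rotation i = S[i:]+S[:i]):
  rot[0] = tqsotuurqlppq$
  rot[1] = qsotuurqlppq$t
  rot[2] = sotuurqlppq$tq
  rot[3] = otuurqlppq$tqs
  rot[4] = tuurqlppq$tqso
  rot[5] = uurqlppq$tqsot
  rot[6] = urqlppq$tqsotu
  rot[7] = rqlppq$tqsotuu
  rot[8] = qlppq$tqsotuur
  rot[9] = lppq$tqsotuurq
  rot[10] = ppq$tqsotuurql
  rot[11] = pq$tqsotuurqlp
  rot[12] = q$tqsotuurqlpp
  rot[13] = $tqsotuurqlppq
Sorted (with $ < everything):
  sorted[0] = $tqsotuurqlppq
  sorted[1] = lppq$tqsotuurq
  sorted[2] = otuurqlppq$tqs
  sorted[3] = ppq$tqsotuurql
  sorted[4] = pq$tqsotuurqlp
  sorted[5] = q$tqsotuurqlpp
  sorted[6] = qlppq$tqsotuur
  sorted[7] = qsotuurqlppq$t
  sorted[8] = rqlppq$tqsotuu
  sorted[9] = sotuurqlppq$tq
  sorted[10] = tqsotuurqlppq$
  sorted[11] = tuurqlppq$tqso
  sorted[12] = urqlppq$tqsotu
  sorted[13] = uurqlppq$tqsot
sorted[3] = ppq$tqsotuurql

Answer: ppq$tqsotuurql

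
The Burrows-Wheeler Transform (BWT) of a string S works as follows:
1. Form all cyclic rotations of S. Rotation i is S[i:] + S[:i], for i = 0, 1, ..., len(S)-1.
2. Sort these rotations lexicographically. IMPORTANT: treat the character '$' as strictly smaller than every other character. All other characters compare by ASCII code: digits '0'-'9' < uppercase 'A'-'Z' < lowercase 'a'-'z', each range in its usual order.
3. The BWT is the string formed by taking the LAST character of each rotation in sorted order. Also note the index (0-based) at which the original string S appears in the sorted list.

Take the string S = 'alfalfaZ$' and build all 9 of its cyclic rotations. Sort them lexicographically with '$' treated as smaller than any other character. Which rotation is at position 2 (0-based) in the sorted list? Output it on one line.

Answer: aZ$alfalf

Derivation:
All 9 rotations (rotation i = S[i:]+S[:i]):
  rot[0] = alfalfaZ$
  rot[1] = lfalfaZ$a
  rot[2] = falfaZ$al
  rot[3] = alfaZ$alf
  rot[4] = lfaZ$alfa
  rot[5] = faZ$alfal
  rot[6] = aZ$alfalf
  rot[7] = Z$alfalfa
  rot[8] = $alfalfaZ
Sorted (with $ < everything):
  sorted[0] = $alfalfaZ
  sorted[1] = Z$alfalfa
  sorted[2] = aZ$alfalf
  sorted[3] = alfaZ$alf
  sorted[4] = alfalfaZ$
  sorted[5] = faZ$alfal
  sorted[6] = falfaZ$al
  sorted[7] = lfaZ$alfa
  sorted[8] = lfalfaZ$a
sorted[2] = aZ$alfalf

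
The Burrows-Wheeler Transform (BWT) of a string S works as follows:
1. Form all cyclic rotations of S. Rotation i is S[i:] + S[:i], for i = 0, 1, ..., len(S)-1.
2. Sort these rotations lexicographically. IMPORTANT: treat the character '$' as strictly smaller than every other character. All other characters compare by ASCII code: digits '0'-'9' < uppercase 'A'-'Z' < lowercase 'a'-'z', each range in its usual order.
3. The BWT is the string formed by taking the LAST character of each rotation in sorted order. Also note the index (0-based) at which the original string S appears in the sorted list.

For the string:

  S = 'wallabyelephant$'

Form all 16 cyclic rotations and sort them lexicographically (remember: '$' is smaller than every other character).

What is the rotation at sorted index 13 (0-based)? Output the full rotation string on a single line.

Answer: t$wallabyelephan

Derivation:
All 16 rotations (rotation i = S[i:]+S[:i]):
  rot[0] = wallabyelephant$
  rot[1] = allabyelephant$w
  rot[2] = llabyelephant$wa
  rot[3] = labyelephant$wal
  rot[4] = abyelephant$wall
  rot[5] = byelephant$walla
  rot[6] = yelephant$wallab
  rot[7] = elephant$wallaby
  rot[8] = lephant$wallabye
  rot[9] = ephant$wallabyel
  rot[10] = phant$wallabyele
  rot[11] = hant$wallabyelep
  rot[12] = ant$wallabyeleph
  rot[13] = nt$wallabyelepha
  rot[14] = t$wallabyelephan
  rot[15] = $wallabyelephant
Sorted (with $ < everything):
  sorted[0] = $wallabyelephant
  sorted[1] = abyelephant$wall
  sorted[2] = allabyelephant$w
  sorted[3] = ant$wallabyeleph
  sorted[4] = byelephant$walla
  sorted[5] = elephant$wallaby
  sorted[6] = ephant$wallabyel
  sorted[7] = hant$wallabyelep
  sorted[8] = labyelephant$wal
  sorted[9] = lephant$wallabye
  sorted[10] = llabyelephant$wa
  sorted[11] = nt$wallabyelepha
  sorted[12] = phant$wallabyele
  sorted[13] = t$wallabyelephan
  sorted[14] = wallabyelephant$
  sorted[15] = yelephant$wallab
sorted[13] = t$wallabyelephan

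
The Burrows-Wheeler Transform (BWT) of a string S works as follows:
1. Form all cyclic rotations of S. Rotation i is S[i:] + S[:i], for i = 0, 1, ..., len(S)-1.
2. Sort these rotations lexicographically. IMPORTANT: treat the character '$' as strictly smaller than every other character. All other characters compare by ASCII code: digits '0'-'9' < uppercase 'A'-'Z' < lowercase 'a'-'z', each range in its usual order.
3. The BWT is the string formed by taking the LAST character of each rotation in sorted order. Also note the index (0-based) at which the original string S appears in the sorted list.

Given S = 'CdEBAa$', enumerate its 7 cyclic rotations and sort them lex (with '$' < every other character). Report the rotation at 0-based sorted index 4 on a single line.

All 7 rotations (rotation i = S[i:]+S[:i]):
  rot[0] = CdEBAa$
  rot[1] = dEBAa$C
  rot[2] = EBAa$Cd
  rot[3] = BAa$CdE
  rot[4] = Aa$CdEB
  rot[5] = a$CdEBA
  rot[6] = $CdEBAa
Sorted (with $ < everything):
  sorted[0] = $CdEBAa
  sorted[1] = Aa$CdEB
  sorted[2] = BAa$CdE
  sorted[3] = CdEBAa$
  sorted[4] = EBAa$Cd
  sorted[5] = a$CdEBA
  sorted[6] = dEBAa$C
sorted[4] = EBAa$Cd

Answer: EBAa$Cd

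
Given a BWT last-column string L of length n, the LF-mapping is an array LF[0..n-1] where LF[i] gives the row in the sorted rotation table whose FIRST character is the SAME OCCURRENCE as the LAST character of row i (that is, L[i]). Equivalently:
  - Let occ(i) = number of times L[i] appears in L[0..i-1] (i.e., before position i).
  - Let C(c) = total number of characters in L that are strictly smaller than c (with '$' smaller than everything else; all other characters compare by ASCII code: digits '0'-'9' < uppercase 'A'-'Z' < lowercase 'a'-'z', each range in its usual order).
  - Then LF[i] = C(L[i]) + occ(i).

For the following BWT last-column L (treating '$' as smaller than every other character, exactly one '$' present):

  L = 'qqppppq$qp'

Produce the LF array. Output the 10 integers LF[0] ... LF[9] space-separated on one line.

Char counts: '$':1, 'p':5, 'q':4
C (first-col start): C('$')=0, C('p')=1, C('q')=6
L[0]='q': occ=0, LF[0]=C('q')+0=6+0=6
L[1]='q': occ=1, LF[1]=C('q')+1=6+1=7
L[2]='p': occ=0, LF[2]=C('p')+0=1+0=1
L[3]='p': occ=1, LF[3]=C('p')+1=1+1=2
L[4]='p': occ=2, LF[4]=C('p')+2=1+2=3
L[5]='p': occ=3, LF[5]=C('p')+3=1+3=4
L[6]='q': occ=2, LF[6]=C('q')+2=6+2=8
L[7]='$': occ=0, LF[7]=C('$')+0=0+0=0
L[8]='q': occ=3, LF[8]=C('q')+3=6+3=9
L[9]='p': occ=4, LF[9]=C('p')+4=1+4=5

Answer: 6 7 1 2 3 4 8 0 9 5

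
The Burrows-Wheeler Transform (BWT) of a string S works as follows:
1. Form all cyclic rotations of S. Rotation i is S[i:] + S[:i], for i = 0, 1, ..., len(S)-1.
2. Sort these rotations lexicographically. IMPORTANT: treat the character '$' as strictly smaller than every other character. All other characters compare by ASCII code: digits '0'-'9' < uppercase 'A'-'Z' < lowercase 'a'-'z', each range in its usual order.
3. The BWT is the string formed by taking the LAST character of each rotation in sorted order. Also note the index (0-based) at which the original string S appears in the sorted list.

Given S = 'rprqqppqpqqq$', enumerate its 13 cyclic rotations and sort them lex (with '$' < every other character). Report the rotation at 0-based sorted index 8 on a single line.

Answer: qq$rprqqppqpq

Derivation:
All 13 rotations (rotation i = S[i:]+S[:i]):
  rot[0] = rprqqppqpqqq$
  rot[1] = prqqppqpqqq$r
  rot[2] = rqqppqpqqq$rp
  rot[3] = qqppqpqqq$rpr
  rot[4] = qppqpqqq$rprq
  rot[5] = ppqpqqq$rprqq
  rot[6] = pqpqqq$rprqqp
  rot[7] = qpqqq$rprqqpp
  rot[8] = pqqq$rprqqppq
  rot[9] = qqq$rprqqppqp
  rot[10] = qq$rprqqppqpq
  rot[11] = q$rprqqppqpqq
  rot[12] = $rprqqppqpqqq
Sorted (with $ < everything):
  sorted[0] = $rprqqppqpqqq
  sorted[1] = ppqpqqq$rprqq
  sorted[2] = pqpqqq$rprqqp
  sorted[3] = pqqq$rprqqppq
  sorted[4] = prqqppqpqqq$r
  sorted[5] = q$rprqqppqpqq
  sorted[6] = qppqpqqq$rprq
  sorted[7] = qpqqq$rprqqpp
  sorted[8] = qq$rprqqppqpq
  sorted[9] = qqppqpqqq$rpr
  sorted[10] = qqq$rprqqppqp
  sorted[11] = rprqqppqpqqq$
  sorted[12] = rqqppqpqqq$rp
sorted[8] = qq$rprqqppqpq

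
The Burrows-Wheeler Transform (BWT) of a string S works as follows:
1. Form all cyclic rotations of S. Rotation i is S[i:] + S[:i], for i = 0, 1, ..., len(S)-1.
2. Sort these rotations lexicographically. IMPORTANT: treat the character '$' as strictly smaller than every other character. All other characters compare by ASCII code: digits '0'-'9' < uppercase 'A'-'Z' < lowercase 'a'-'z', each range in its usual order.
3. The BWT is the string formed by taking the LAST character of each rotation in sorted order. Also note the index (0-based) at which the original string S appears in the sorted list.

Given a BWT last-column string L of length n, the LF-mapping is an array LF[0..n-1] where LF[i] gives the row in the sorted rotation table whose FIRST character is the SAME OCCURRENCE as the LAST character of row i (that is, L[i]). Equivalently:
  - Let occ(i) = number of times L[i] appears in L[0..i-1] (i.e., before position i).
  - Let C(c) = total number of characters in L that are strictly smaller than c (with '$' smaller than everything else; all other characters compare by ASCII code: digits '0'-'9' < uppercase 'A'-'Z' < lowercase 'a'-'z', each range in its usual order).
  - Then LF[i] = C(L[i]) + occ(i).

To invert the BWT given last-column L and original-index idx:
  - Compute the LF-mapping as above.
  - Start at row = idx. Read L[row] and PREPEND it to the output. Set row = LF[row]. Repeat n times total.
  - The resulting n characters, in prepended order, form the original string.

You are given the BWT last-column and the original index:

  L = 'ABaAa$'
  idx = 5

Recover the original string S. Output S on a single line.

Answer: aaABA$

Derivation:
LF mapping: 1 3 4 2 5 0
Walk LF starting at row 5, prepending L[row]:
  step 1: row=5, L[5]='$', prepend. Next row=LF[5]=0
  step 2: row=0, L[0]='A', prepend. Next row=LF[0]=1
  step 3: row=1, L[1]='B', prepend. Next row=LF[1]=3
  step 4: row=3, L[3]='A', prepend. Next row=LF[3]=2
  step 5: row=2, L[2]='a', prepend. Next row=LF[2]=4
  step 6: row=4, L[4]='a', prepend. Next row=LF[4]=5
Reversed output: aaABA$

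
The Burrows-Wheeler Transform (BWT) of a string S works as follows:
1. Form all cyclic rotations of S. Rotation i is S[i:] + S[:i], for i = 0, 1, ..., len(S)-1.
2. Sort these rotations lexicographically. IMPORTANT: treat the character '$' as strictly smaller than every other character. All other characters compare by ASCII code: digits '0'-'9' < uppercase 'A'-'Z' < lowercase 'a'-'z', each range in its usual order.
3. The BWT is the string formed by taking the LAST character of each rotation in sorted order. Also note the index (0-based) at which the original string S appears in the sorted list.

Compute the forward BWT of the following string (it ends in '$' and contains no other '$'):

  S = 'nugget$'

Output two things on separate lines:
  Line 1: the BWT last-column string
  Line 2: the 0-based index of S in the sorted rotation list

All 7 rotations (rotation i = S[i:]+S[:i]):
  rot[0] = nugget$
  rot[1] = ugget$n
  rot[2] = gget$nu
  rot[3] = get$nug
  rot[4] = et$nugg
  rot[5] = t$nugge
  rot[6] = $nugget
Sorted (with $ < everything):
  sorted[0] = $nugget  (last char: 't')
  sorted[1] = et$nugg  (last char: 'g')
  sorted[2] = get$nug  (last char: 'g')
  sorted[3] = gget$nu  (last char: 'u')
  sorted[4] = nugget$  (last char: '$')
  sorted[5] = t$nugge  (last char: 'e')
  sorted[6] = ugget$n  (last char: 'n')
Last column: tggu$en
Original string S is at sorted index 4

Answer: tggu$en
4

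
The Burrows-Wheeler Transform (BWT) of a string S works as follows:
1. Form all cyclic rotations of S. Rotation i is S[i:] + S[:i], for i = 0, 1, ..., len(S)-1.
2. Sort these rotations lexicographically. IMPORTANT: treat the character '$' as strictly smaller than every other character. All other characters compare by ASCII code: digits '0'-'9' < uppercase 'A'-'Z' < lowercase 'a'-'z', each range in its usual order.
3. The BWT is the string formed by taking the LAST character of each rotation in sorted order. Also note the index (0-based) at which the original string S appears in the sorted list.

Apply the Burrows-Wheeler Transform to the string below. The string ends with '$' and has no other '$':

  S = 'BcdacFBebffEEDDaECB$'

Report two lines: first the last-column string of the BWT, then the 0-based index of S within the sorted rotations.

Answer: BC$FEEDaEfcDdeaBcBfb
2

Derivation:
All 20 rotations (rotation i = S[i:]+S[:i]):
  rot[0] = BcdacFBebffEEDDaECB$
  rot[1] = cdacFBebffEEDDaECB$B
  rot[2] = dacFBebffEEDDaECB$Bc
  rot[3] = acFBebffEEDDaECB$Bcd
  rot[4] = cFBebffEEDDaECB$Bcda
  rot[5] = FBebffEEDDaECB$Bcdac
  rot[6] = BebffEEDDaECB$BcdacF
  rot[7] = ebffEEDDaECB$BcdacFB
  rot[8] = bffEEDDaECB$BcdacFBe
  rot[9] = ffEEDDaECB$BcdacFBeb
  rot[10] = fEEDDaECB$BcdacFBebf
  rot[11] = EEDDaECB$BcdacFBebff
  rot[12] = EDDaECB$BcdacFBebffE
  rot[13] = DDaECB$BcdacFBebffEE
  rot[14] = DaECB$BcdacFBebffEED
  rot[15] = aECB$BcdacFBebffEEDD
  rot[16] = ECB$BcdacFBebffEEDDa
  rot[17] = CB$BcdacFBebffEEDDaE
  rot[18] = B$BcdacFBebffEEDDaEC
  rot[19] = $BcdacFBebffEEDDaECB
Sorted (with $ < everything):
  sorted[0] = $BcdacFBebffEEDDaECB  (last char: 'B')
  sorted[1] = B$BcdacFBebffEEDDaEC  (last char: 'C')
  sorted[2] = BcdacFBebffEEDDaECB$  (last char: '$')
  sorted[3] = BebffEEDDaECB$BcdacF  (last char: 'F')
  sorted[4] = CB$BcdacFBebffEEDDaE  (last char: 'E')
  sorted[5] = DDaECB$BcdacFBebffEE  (last char: 'E')
  sorted[6] = DaECB$BcdacFBebffEED  (last char: 'D')
  sorted[7] = ECB$BcdacFBebffEEDDa  (last char: 'a')
  sorted[8] = EDDaECB$BcdacFBebffE  (last char: 'E')
  sorted[9] = EEDDaECB$BcdacFBebff  (last char: 'f')
  sorted[10] = FBebffEEDDaECB$Bcdac  (last char: 'c')
  sorted[11] = aECB$BcdacFBebffEEDD  (last char: 'D')
  sorted[12] = acFBebffEEDDaECB$Bcd  (last char: 'd')
  sorted[13] = bffEEDDaECB$BcdacFBe  (last char: 'e')
  sorted[14] = cFBebffEEDDaECB$Bcda  (last char: 'a')
  sorted[15] = cdacFBebffEEDDaECB$B  (last char: 'B')
  sorted[16] = dacFBebffEEDDaECB$Bc  (last char: 'c')
  sorted[17] = ebffEEDDaECB$BcdacFB  (last char: 'B')
  sorted[18] = fEEDDaECB$BcdacFBebf  (last char: 'f')
  sorted[19] = ffEEDDaECB$BcdacFBeb  (last char: 'b')
Last column: BC$FEEDaEfcDdeaBcBfb
Original string S is at sorted index 2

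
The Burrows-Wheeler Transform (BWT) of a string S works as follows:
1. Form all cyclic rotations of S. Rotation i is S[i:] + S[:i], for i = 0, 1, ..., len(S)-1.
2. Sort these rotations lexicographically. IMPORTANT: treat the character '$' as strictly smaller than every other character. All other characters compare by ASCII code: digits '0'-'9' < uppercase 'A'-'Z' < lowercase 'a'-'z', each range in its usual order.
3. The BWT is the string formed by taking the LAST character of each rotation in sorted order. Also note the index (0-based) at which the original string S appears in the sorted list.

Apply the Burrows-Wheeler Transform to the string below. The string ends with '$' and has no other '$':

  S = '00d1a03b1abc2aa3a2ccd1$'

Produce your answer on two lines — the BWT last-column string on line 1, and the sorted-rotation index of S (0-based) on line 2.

All 23 rotations (rotation i = S[i:]+S[:i]):
  rot[0] = 00d1a03b1abc2aa3a2ccd1$
  rot[1] = 0d1a03b1abc2aa3a2ccd1$0
  rot[2] = d1a03b1abc2aa3a2ccd1$00
  rot[3] = 1a03b1abc2aa3a2ccd1$00d
  rot[4] = a03b1abc2aa3a2ccd1$00d1
  rot[5] = 03b1abc2aa3a2ccd1$00d1a
  rot[6] = 3b1abc2aa3a2ccd1$00d1a0
  rot[7] = b1abc2aa3a2ccd1$00d1a03
  rot[8] = 1abc2aa3a2ccd1$00d1a03b
  rot[9] = abc2aa3a2ccd1$00d1a03b1
  rot[10] = bc2aa3a2ccd1$00d1a03b1a
  rot[11] = c2aa3a2ccd1$00d1a03b1ab
  rot[12] = 2aa3a2ccd1$00d1a03b1abc
  rot[13] = aa3a2ccd1$00d1a03b1abc2
  rot[14] = a3a2ccd1$00d1a03b1abc2a
  rot[15] = 3a2ccd1$00d1a03b1abc2aa
  rot[16] = a2ccd1$00d1a03b1abc2aa3
  rot[17] = 2ccd1$00d1a03b1abc2aa3a
  rot[18] = ccd1$00d1a03b1abc2aa3a2
  rot[19] = cd1$00d1a03b1abc2aa3a2c
  rot[20] = d1$00d1a03b1abc2aa3a2cc
  rot[21] = 1$00d1a03b1abc2aa3a2ccd
  rot[22] = $00d1a03b1abc2aa3a2ccd1
Sorted (with $ < everything):
  sorted[0] = $00d1a03b1abc2aa3a2ccd1  (last char: '1')
  sorted[1] = 00d1a03b1abc2aa3a2ccd1$  (last char: '$')
  sorted[2] = 03b1abc2aa3a2ccd1$00d1a  (last char: 'a')
  sorted[3] = 0d1a03b1abc2aa3a2ccd1$0  (last char: '0')
  sorted[4] = 1$00d1a03b1abc2aa3a2ccd  (last char: 'd')
  sorted[5] = 1a03b1abc2aa3a2ccd1$00d  (last char: 'd')
  sorted[6] = 1abc2aa3a2ccd1$00d1a03b  (last char: 'b')
  sorted[7] = 2aa3a2ccd1$00d1a03b1abc  (last char: 'c')
  sorted[8] = 2ccd1$00d1a03b1abc2aa3a  (last char: 'a')
  sorted[9] = 3a2ccd1$00d1a03b1abc2aa  (last char: 'a')
  sorted[10] = 3b1abc2aa3a2ccd1$00d1a0  (last char: '0')
  sorted[11] = a03b1abc2aa3a2ccd1$00d1  (last char: '1')
  sorted[12] = a2ccd1$00d1a03b1abc2aa3  (last char: '3')
  sorted[13] = a3a2ccd1$00d1a03b1abc2a  (last char: 'a')
  sorted[14] = aa3a2ccd1$00d1a03b1abc2  (last char: '2')
  sorted[15] = abc2aa3a2ccd1$00d1a03b1  (last char: '1')
  sorted[16] = b1abc2aa3a2ccd1$00d1a03  (last char: '3')
  sorted[17] = bc2aa3a2ccd1$00d1a03b1a  (last char: 'a')
  sorted[18] = c2aa3a2ccd1$00d1a03b1ab  (last char: 'b')
  sorted[19] = ccd1$00d1a03b1abc2aa3a2  (last char: '2')
  sorted[20] = cd1$00d1a03b1abc2aa3a2c  (last char: 'c')
  sorted[21] = d1$00d1a03b1abc2aa3a2cc  (last char: 'c')
  sorted[22] = d1a03b1abc2aa3a2ccd1$00  (last char: '0')
Last column: 1$a0ddbcaa013a213ab2cc0
Original string S is at sorted index 1

Answer: 1$a0ddbcaa013a213ab2cc0
1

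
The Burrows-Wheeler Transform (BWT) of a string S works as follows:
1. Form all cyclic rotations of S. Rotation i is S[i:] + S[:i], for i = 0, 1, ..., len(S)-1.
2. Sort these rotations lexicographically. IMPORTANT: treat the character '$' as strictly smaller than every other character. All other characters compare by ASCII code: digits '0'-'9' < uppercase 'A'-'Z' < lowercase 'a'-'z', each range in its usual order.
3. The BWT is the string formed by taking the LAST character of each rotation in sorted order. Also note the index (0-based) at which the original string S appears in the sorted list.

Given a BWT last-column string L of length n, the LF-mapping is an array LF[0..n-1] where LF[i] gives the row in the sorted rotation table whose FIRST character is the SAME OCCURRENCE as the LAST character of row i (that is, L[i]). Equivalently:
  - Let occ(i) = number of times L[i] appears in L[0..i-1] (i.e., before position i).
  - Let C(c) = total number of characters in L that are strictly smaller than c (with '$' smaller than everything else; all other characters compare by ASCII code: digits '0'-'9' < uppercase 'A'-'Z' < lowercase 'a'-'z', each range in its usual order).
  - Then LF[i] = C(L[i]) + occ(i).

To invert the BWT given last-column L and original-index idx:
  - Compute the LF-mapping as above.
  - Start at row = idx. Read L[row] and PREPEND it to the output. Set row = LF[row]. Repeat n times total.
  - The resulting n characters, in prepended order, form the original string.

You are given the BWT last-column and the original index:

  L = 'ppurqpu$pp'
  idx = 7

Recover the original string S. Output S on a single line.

Answer: rppuqpupp$

Derivation:
LF mapping: 1 2 8 7 6 3 9 0 4 5
Walk LF starting at row 7, prepending L[row]:
  step 1: row=7, L[7]='$', prepend. Next row=LF[7]=0
  step 2: row=0, L[0]='p', prepend. Next row=LF[0]=1
  step 3: row=1, L[1]='p', prepend. Next row=LF[1]=2
  step 4: row=2, L[2]='u', prepend. Next row=LF[2]=8
  step 5: row=8, L[8]='p', prepend. Next row=LF[8]=4
  step 6: row=4, L[4]='q', prepend. Next row=LF[4]=6
  step 7: row=6, L[6]='u', prepend. Next row=LF[6]=9
  step 8: row=9, L[9]='p', prepend. Next row=LF[9]=5
  step 9: row=5, L[5]='p', prepend. Next row=LF[5]=3
  step 10: row=3, L[3]='r', prepend. Next row=LF[3]=7
Reversed output: rppuqpupp$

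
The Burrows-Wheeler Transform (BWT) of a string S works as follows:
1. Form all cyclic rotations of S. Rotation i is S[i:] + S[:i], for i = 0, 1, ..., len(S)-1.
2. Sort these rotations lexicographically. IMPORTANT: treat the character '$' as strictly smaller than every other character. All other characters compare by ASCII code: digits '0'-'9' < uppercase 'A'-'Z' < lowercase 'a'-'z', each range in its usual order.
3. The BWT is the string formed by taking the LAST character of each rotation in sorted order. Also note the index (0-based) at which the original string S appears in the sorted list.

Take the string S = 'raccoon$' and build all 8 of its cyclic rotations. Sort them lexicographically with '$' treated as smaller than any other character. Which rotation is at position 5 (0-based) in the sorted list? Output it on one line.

All 8 rotations (rotation i = S[i:]+S[:i]):
  rot[0] = raccoon$
  rot[1] = accoon$r
  rot[2] = ccoon$ra
  rot[3] = coon$rac
  rot[4] = oon$racc
  rot[5] = on$racco
  rot[6] = n$raccoo
  rot[7] = $raccoon
Sorted (with $ < everything):
  sorted[0] = $raccoon
  sorted[1] = accoon$r
  sorted[2] = ccoon$ra
  sorted[3] = coon$rac
  sorted[4] = n$raccoo
  sorted[5] = on$racco
  sorted[6] = oon$racc
  sorted[7] = raccoon$
sorted[5] = on$racco

Answer: on$racco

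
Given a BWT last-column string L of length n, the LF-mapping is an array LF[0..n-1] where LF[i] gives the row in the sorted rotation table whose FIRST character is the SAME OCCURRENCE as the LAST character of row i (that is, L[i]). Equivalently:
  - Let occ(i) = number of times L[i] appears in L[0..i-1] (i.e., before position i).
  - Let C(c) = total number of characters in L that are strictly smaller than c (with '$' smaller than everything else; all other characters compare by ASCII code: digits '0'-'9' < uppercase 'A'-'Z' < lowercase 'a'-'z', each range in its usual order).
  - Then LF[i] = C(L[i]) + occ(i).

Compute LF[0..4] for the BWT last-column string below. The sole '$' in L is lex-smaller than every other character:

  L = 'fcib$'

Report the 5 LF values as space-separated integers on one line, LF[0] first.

Answer: 3 2 4 1 0

Derivation:
Char counts: '$':1, 'b':1, 'c':1, 'f':1, 'i':1
C (first-col start): C('$')=0, C('b')=1, C('c')=2, C('f')=3, C('i')=4
L[0]='f': occ=0, LF[0]=C('f')+0=3+0=3
L[1]='c': occ=0, LF[1]=C('c')+0=2+0=2
L[2]='i': occ=0, LF[2]=C('i')+0=4+0=4
L[3]='b': occ=0, LF[3]=C('b')+0=1+0=1
L[4]='$': occ=0, LF[4]=C('$')+0=0+0=0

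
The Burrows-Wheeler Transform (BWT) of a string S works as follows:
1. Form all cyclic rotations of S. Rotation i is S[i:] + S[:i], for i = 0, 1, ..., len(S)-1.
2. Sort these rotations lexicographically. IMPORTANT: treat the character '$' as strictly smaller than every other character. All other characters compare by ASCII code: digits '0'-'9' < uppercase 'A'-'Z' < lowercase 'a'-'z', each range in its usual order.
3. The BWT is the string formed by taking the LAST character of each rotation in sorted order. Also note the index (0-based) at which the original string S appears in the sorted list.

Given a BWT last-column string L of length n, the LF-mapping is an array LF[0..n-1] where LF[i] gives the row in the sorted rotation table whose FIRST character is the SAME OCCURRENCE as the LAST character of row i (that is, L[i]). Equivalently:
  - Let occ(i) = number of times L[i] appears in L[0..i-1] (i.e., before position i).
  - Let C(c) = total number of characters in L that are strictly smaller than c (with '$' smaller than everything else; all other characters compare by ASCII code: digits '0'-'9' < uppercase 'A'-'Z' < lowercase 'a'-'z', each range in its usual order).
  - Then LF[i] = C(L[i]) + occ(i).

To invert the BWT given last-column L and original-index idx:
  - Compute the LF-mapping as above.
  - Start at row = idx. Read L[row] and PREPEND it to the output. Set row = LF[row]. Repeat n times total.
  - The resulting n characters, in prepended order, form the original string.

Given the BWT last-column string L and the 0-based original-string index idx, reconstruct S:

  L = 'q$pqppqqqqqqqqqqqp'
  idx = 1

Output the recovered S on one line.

Answer: pppqqqqqqqqqqqqpq$

Derivation:
LF mapping: 5 0 1 6 2 3 7 8 9 10 11 12 13 14 15 16 17 4
Walk LF starting at row 1, prepending L[row]:
  step 1: row=1, L[1]='$', prepend. Next row=LF[1]=0
  step 2: row=0, L[0]='q', prepend. Next row=LF[0]=5
  step 3: row=5, L[5]='p', prepend. Next row=LF[5]=3
  step 4: row=3, L[3]='q', prepend. Next row=LF[3]=6
  step 5: row=6, L[6]='q', prepend. Next row=LF[6]=7
  step 6: row=7, L[7]='q', prepend. Next row=LF[7]=8
  step 7: row=8, L[8]='q', prepend. Next row=LF[8]=9
  step 8: row=9, L[9]='q', prepend. Next row=LF[9]=10
  step 9: row=10, L[10]='q', prepend. Next row=LF[10]=11
  step 10: row=11, L[11]='q', prepend. Next row=LF[11]=12
  step 11: row=12, L[12]='q', prepend. Next row=LF[12]=13
  step 12: row=13, L[13]='q', prepend. Next row=LF[13]=14
  step 13: row=14, L[14]='q', prepend. Next row=LF[14]=15
  step 14: row=15, L[15]='q', prepend. Next row=LF[15]=16
  step 15: row=16, L[16]='q', prepend. Next row=LF[16]=17
  step 16: row=17, L[17]='p', prepend. Next row=LF[17]=4
  step 17: row=4, L[4]='p', prepend. Next row=LF[4]=2
  step 18: row=2, L[2]='p', prepend. Next row=LF[2]=1
Reversed output: pppqqqqqqqqqqqqpq$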